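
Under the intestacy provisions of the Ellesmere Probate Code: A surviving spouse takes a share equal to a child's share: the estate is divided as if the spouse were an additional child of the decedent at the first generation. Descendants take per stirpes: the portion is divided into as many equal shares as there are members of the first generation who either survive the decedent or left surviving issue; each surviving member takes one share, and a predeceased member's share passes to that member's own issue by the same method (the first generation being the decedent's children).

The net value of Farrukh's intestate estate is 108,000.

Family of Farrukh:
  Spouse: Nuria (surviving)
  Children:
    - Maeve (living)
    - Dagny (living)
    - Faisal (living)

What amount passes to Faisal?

The spouse counts as an additional share at the children's level, so there are 4 primary shares of 27,000. Nuria takes one such share (27,000).
The children's combined portion (81,000) is divided into 3 shares of 27,000: Maeve, Dagny, and Faisal each take 27,000.

Faisal receives 27,000.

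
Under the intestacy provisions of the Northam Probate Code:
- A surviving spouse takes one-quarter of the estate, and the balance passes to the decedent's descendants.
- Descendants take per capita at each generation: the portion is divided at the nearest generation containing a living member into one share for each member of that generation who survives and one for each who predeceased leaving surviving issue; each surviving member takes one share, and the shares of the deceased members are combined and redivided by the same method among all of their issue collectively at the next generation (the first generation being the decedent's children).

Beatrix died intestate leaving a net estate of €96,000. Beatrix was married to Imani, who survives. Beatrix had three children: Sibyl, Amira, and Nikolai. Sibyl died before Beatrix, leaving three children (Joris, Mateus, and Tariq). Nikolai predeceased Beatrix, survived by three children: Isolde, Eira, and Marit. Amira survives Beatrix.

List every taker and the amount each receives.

Imani takes one-quarter of €96,000 = €24,000. The remaining €72,000 passes to the descendants.
The descendants' portion (€72,000) is divided at the children's generation into 3 shares of €24,000. Amira takes €24,000. The 2 shares of the deceased (Sibyl and Nikolai) are combined into a pool of €48,000.
That pool (€48,000) is divided at the grandchildren's generation equally among Joris, Mateus, Tariq, Isolde, Eira, and Marit: €8,000 each.

Imani: €24,000; Joris: €8,000; Mateus: €8,000; Tariq: €8,000; Amira: €24,000; Isolde: €8,000; Eira: €8,000; Marit: €8,000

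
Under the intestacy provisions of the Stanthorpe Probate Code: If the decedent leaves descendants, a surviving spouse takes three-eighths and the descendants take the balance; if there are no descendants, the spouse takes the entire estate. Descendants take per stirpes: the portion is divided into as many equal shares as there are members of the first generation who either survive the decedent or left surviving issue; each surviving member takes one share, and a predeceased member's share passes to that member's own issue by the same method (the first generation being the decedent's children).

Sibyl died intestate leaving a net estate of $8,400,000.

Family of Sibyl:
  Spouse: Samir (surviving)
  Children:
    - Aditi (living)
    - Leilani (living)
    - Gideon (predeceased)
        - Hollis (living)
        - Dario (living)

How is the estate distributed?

Samir: $3,150,000; Aditi: $1,750,000; Leilani: $1,750,000; Hollis: $875,000; Dario: $875,000

Samir takes three-eighths of $8,400,000 = $3,150,000. The remaining $5,250,000 passes to the descendants.
The descendants' portion ($5,250,000) is divided into 3 shares of $1,750,000: Aditi and Leilani each take $1,750,000; Gideon's $1,750,000 share passes to Gideon's issue.
Gideon's share ($1,750,000) is divided into 2 shares of $875,000: Hollis and Dario each take $875,000.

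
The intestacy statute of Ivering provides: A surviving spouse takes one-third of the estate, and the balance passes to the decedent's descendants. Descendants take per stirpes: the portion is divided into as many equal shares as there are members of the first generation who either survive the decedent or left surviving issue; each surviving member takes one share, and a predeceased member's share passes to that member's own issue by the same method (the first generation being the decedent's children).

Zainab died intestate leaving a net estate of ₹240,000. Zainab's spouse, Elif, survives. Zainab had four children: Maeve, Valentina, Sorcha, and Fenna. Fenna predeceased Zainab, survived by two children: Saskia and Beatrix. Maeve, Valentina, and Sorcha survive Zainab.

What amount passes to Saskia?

Saskia receives ₹20,000.

Elif takes one-third of ₹240,000 = ₹80,000. The remaining ₹160,000 passes to the descendants.
The descendants' portion (₹160,000) is divided into 4 shares of ₹40,000: Maeve, Valentina, and Sorcha each take ₹40,000; Fenna's ₹40,000 share passes to Fenna's issue.
Fenna's share (₹40,000) is divided into 2 shares of ₹20,000: Saskia and Beatrix each take ₹20,000.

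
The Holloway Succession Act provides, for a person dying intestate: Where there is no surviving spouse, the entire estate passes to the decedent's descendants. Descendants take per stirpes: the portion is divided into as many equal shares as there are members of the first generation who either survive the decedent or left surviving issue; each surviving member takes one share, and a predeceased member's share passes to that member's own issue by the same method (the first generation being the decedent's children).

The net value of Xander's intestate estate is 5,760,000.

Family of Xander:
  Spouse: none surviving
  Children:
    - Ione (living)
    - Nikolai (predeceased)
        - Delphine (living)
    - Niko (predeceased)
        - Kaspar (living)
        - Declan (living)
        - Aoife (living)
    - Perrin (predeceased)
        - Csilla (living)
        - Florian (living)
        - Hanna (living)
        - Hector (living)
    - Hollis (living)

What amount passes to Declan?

Declan receives 384,000.

The entire 5,760,000 passes to the descendants.
That amount (5,760,000) is divided into 5 shares of 1,152,000: Ione and Hollis each take 1,152,000; Nikolai's 1,152,000 share passes to Nikolai's issue; Niko's 1,152,000 share passes to Niko's issue; Perrin's 1,152,000 share passes to Perrin's issue.
Nikolai's share (1,152,000) passes entirely to Delphine.
Niko's share (1,152,000) is divided into 3 shares of 384,000: Kaspar, Declan, and Aoife each take 384,000.
Perrin's share (1,152,000) is divided into 4 shares of 288,000: Csilla, Florian, Hanna, and Hector each take 288,000.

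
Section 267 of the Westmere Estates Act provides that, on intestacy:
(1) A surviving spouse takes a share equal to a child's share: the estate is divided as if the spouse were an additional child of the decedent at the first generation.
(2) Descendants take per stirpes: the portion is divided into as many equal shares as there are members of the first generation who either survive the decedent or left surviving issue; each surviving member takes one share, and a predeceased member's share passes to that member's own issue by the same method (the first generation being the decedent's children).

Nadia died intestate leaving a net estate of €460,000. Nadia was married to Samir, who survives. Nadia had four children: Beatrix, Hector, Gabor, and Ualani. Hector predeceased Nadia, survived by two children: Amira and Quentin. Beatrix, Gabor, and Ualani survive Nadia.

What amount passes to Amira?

Amira receives €46,000.

The spouse counts as an additional share at the children's level, so there are 5 primary shares of €92,000. Samir takes one such share (€92,000).
The children's combined portion (€368,000) is divided into 4 shares of €92,000: Beatrix, Gabor, and Ualani each take €92,000; Hector's €92,000 share passes to Hector's issue.
Hector's share (€92,000) is divided into 2 shares of €46,000: Amira and Quentin each take €46,000.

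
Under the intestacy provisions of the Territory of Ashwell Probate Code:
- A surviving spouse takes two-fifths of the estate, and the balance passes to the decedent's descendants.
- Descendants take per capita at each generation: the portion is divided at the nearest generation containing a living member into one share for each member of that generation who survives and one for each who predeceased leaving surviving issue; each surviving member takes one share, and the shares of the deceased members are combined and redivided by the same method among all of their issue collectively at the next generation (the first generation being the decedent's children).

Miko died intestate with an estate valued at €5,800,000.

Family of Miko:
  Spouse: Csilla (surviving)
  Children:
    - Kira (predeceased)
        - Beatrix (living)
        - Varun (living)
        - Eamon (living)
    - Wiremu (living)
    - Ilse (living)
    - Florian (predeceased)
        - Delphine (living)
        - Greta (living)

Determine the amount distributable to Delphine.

Delphine receives €348,000.

Csilla takes two-fifths of €5,800,000 = €2,320,000. The remaining €3,480,000 passes to the descendants.
The descendants' portion (€3,480,000) is divided at the children's generation into 4 shares of €870,000. Wiremu and Ilse each take €870,000. The 2 shares of the deceased (Kira and Florian) are combined into a pool of €1,740,000.
That pool (€1,740,000) is divided at the grandchildren's generation equally among Beatrix, Varun, Eamon, Delphine, and Greta: €348,000 each.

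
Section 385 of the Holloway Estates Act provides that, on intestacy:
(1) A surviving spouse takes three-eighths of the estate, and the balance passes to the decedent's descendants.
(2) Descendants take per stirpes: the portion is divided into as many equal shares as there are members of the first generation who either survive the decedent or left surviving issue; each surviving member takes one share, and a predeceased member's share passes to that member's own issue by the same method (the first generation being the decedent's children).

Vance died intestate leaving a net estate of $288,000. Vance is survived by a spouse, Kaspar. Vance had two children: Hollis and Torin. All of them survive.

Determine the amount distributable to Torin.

Torin receives $90,000.

Kaspar takes three-eighths of $288,000 = $108,000. The remaining $180,000 passes to the descendants.
The descendants' portion ($180,000) is divided into 2 shares of $90,000: Hollis and Torin each take $90,000.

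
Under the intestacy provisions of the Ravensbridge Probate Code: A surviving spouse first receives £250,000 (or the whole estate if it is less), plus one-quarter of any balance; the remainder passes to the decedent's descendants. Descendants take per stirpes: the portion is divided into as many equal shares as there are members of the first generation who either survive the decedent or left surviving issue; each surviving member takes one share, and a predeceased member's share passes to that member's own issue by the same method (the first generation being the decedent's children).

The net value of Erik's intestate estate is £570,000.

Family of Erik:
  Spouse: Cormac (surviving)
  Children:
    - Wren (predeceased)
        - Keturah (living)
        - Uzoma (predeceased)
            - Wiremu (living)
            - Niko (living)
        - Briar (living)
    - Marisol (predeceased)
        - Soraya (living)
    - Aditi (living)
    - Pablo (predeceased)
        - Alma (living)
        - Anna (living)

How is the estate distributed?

Cormac: £330,000; Keturah: £20,000; Wiremu: £10,000; Niko: £10,000; Briar: £20,000; Soraya: £60,000; Aditi: £60,000; Alma: £30,000; Anna: £30,000

Cormac first takes £250,000, leaving a balance of £320,000. Cormac then takes one-quarter of the balance (£80,000), for a total of £330,000. The remaining £240,000 passes to the descendants.
The descendants' portion (£240,000) is divided into 4 shares of £60,000: Aditi takes £60,000; Wren's £60,000 share passes to Wren's issue; Marisol's £60,000 share passes to Marisol's issue; Pablo's £60,000 share passes to Pablo's issue.
Wren's share (£60,000) is divided into 3 shares of £20,000: Keturah and Briar each take £20,000; Uzoma's £20,000 share passes to Uzoma's issue.
Uzoma's share (£20,000) is divided into 2 shares of £10,000: Wiremu and Niko each take £10,000.
Marisol's share (£60,000) passes entirely to Soraya.
Pablo's share (£60,000) is divided into 2 shares of £30,000: Alma and Anna each take £30,000.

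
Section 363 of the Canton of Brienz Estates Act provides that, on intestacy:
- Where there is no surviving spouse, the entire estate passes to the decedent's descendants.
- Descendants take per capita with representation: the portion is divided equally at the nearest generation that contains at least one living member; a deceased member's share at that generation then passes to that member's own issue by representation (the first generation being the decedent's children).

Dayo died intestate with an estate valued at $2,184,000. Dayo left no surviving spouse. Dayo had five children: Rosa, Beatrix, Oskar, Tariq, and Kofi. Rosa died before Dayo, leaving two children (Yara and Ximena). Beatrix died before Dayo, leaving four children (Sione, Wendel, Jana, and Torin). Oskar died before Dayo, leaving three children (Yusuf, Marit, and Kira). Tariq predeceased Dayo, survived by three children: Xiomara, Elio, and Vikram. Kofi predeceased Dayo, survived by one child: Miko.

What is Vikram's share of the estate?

The entire $2,184,000 passes to the descendants.
No child survives, so the initial division is made at the grandchildren's generation.
That amount ($2,184,000) is divided into 13 shares of $168,000: Yara, Ximena, Sione, Wendel, Jana, Torin, Yusuf, Marit, Kira, Xiomara, Elio, Vikram, and Miko each take $168,000.

Vikram receives $168,000.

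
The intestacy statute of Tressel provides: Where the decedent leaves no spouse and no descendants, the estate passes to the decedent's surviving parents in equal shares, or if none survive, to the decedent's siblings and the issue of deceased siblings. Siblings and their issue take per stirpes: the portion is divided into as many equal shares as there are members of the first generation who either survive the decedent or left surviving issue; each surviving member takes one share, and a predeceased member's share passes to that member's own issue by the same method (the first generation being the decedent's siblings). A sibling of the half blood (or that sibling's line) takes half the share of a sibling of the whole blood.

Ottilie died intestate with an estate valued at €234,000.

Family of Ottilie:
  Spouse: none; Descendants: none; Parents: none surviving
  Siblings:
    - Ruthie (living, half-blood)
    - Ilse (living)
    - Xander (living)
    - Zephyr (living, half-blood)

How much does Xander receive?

The entire €234,000 passes to the siblings and their issue.
Counting each half-blood sibling's line as half a unit, there are 3 units in €234,000, so one unit is €78,000. Whole-blood lines (Ilse and Xander) take €78,000 each; half-blood lines (Ruthie and Zephyr) take €39,000 each.

Xander receives €78,000.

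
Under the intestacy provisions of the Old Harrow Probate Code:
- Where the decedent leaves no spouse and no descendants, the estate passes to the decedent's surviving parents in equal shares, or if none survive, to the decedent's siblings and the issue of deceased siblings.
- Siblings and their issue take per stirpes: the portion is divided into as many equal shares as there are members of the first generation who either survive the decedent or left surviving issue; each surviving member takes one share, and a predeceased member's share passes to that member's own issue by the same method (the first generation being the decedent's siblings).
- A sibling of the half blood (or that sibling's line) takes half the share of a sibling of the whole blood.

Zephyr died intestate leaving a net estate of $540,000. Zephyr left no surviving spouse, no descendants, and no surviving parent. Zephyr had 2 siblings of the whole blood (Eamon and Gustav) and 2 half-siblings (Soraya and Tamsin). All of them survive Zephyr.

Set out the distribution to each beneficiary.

The entire $540,000 passes to the siblings and their issue.
Counting each half-blood sibling's line as half a unit, there are 3 units in $540,000, so one unit is $180,000. Whole-blood lines (Eamon and Gustav) take $180,000 each; half-blood lines (Soraya and Tamsin) take $90,000 each.

Eamon: $180,000; Gustav: $180,000; Soraya: $90,000; Tamsin: $90,000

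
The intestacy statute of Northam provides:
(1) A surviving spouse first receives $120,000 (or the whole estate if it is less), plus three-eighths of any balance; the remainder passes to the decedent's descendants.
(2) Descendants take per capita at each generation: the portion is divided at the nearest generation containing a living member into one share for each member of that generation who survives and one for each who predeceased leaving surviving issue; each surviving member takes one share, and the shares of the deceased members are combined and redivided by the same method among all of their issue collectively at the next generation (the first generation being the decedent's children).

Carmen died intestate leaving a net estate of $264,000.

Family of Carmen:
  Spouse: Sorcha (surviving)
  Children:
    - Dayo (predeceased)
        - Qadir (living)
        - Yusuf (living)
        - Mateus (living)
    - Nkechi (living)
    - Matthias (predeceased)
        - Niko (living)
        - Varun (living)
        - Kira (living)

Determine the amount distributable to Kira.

Kira receives $10,000.

Sorcha first takes $120,000, leaving a balance of $144,000. Sorcha then takes three-eighths of the balance ($54,000), for a total of $174,000. The remaining $90,000 passes to the descendants.
The descendants' portion ($90,000) is divided at the children's generation into 3 shares of $30,000. Nkechi takes $30,000. The 2 shares of the deceased (Dayo and Matthias) are combined into a pool of $60,000.
That pool ($60,000) is divided at the grandchildren's generation equally among Qadir, Yusuf, Mateus, Niko, Varun, and Kira: $10,000 each.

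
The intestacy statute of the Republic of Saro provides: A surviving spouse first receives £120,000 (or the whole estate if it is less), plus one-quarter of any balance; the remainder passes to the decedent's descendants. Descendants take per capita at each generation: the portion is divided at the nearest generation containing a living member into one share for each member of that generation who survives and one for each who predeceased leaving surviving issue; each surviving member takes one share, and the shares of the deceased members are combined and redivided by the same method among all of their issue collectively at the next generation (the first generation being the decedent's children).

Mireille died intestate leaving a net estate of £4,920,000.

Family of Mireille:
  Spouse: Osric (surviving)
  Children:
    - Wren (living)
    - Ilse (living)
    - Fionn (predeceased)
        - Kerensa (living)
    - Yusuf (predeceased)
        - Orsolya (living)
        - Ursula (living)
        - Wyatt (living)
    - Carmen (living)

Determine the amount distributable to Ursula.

Ursula receives £360,000.

Osric first takes £120,000, leaving a balance of £4,800,000. Osric then takes one-quarter of the balance (£1,200,000), for a total of £1,320,000. The remaining £3,600,000 passes to the descendants.
The descendants' portion (£3,600,000) is divided at the children's generation into 5 shares of £720,000. Wren, Ilse, and Carmen each take £720,000. The 2 shares of the deceased (Fionn and Yusuf) are combined into a pool of £1,440,000.
That pool (£1,440,000) is divided at the grandchildren's generation equally among Kerensa, Orsolya, Ursula, and Wyatt: £360,000 each.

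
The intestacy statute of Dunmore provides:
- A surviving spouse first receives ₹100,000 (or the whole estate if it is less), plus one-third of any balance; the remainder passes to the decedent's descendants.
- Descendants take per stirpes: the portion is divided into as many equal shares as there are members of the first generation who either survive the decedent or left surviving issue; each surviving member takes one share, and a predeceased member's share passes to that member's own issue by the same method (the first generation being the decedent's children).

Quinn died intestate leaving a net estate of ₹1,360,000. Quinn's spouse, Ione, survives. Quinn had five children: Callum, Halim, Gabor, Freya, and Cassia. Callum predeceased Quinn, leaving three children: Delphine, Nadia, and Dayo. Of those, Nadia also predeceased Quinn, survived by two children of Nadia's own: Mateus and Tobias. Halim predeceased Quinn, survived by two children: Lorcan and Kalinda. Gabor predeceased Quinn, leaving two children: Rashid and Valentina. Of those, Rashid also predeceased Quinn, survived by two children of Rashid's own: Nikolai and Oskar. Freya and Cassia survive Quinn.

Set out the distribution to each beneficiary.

Ione first takes ₹100,000, leaving a balance of ₹1,260,000. Ione then takes one-third of the balance (₹420,000), for a total of ₹520,000. The remaining ₹840,000 passes to the descendants.
The descendants' portion (₹840,000) is divided into 5 shares of ₹168,000: Freya and Cassia each take ₹168,000; Callum's ₹168,000 share passes to Callum's issue; Halim's ₹168,000 share passes to Halim's issue; Gabor's ₹168,000 share passes to Gabor's issue.
Callum's share (₹168,000) is divided into 3 shares of ₹56,000: Delphine and Dayo each take ₹56,000; Nadia's ₹56,000 share passes to Nadia's issue.
Nadia's share (₹56,000) is divided into 2 shares of ₹28,000: Mateus and Tobias each take ₹28,000.
Halim's share (₹168,000) is divided into 2 shares of ₹84,000: Lorcan and Kalinda each take ₹84,000.
Gabor's share (₹168,000) is divided into 2 shares of ₹84,000: Valentina takes ₹84,000; Rashid's ₹84,000 share passes to Rashid's issue.
Rashid's share (₹84,000) is divided into 2 shares of ₹42,000: Nikolai and Oskar each take ₹42,000.

Ione: ₹520,000; Delphine: ₹56,000; Mateus: ₹28,000; Tobias: ₹28,000; Dayo: ₹56,000; Lorcan: ₹84,000; Kalinda: ₹84,000; Nikolai: ₹42,000; Oskar: ₹42,000; Valentina: ₹84,000; Freya: ₹168,000; Cassia: ₹168,000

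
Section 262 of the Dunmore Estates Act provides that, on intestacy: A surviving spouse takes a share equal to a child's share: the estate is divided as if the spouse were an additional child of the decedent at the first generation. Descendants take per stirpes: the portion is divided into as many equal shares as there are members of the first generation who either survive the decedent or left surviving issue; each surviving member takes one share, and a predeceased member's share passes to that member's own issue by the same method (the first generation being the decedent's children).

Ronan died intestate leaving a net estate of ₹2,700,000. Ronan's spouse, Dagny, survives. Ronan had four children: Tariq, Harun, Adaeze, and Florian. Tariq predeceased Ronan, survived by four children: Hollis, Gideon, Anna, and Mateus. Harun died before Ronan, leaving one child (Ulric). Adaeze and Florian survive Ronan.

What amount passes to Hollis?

The spouse counts as an additional share at the children's level, so there are 5 primary shares of ₹540,000. Dagny takes one such share (₹540,000).
The children's combined portion (₹2,160,000) is divided into 4 shares of ₹540,000: Adaeze and Florian each take ₹540,000; Tariq's ₹540,000 share passes to Tariq's issue; Harun's ₹540,000 share passes to Harun's issue.
Tariq's share (₹540,000) is divided into 4 shares of ₹135,000: Hollis, Gideon, Anna, and Mateus each take ₹135,000.
Harun's share (₹540,000) passes entirely to Ulric.

Hollis receives ₹135,000.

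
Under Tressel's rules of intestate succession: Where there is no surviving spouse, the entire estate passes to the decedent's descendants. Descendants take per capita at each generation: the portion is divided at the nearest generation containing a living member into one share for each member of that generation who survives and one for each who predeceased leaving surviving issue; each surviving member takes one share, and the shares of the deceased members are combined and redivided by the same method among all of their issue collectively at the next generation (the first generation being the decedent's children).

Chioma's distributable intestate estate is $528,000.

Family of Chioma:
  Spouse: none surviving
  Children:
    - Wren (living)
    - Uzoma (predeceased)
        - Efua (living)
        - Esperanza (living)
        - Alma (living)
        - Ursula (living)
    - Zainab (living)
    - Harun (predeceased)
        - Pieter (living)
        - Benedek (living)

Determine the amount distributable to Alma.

Alma receives $44,000.

The entire $528,000 passes to the descendants.
That amount ($528,000) is divided at the children's generation into 4 shares of $132,000. Wren and Zainab each take $132,000. The 2 shares of the deceased (Uzoma and Harun) are combined into a pool of $264,000.
That pool ($264,000) is divided at the grandchildren's generation equally among Efua, Esperanza, Alma, Ursula, Pieter, and Benedek: $44,000 each.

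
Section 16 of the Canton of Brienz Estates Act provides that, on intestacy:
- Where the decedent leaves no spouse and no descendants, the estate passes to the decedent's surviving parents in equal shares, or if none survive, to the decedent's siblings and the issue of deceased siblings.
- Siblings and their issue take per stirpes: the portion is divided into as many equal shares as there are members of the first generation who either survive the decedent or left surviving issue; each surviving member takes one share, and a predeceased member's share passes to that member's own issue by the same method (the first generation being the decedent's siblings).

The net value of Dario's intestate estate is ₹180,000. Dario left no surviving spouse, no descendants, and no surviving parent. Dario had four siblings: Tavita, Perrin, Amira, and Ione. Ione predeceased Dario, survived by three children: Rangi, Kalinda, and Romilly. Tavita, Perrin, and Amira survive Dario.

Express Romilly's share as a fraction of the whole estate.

Romilly receives 1/12 of the estate.

The entire ₹180,000 passes to the siblings and their issue.
That amount (₹180,000) is divided into 4 shares of ₹45,000: Tavita, Perrin, and Amira each take ₹45,000; Ione's ₹45,000 share passes to Ione's issue.
Ione's share (₹45,000) is divided into 3 shares of ₹15,000: Rangi, Kalinda, and Romilly each take ₹15,000.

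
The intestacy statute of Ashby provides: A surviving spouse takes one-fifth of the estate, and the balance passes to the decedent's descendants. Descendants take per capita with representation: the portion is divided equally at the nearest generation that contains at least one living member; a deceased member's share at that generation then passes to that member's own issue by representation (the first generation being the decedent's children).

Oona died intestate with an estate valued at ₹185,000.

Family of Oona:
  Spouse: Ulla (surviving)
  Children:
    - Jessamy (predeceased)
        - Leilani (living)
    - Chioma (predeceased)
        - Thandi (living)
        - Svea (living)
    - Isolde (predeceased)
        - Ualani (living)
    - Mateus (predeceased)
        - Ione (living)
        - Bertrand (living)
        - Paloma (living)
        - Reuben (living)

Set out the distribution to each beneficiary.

Ulla: ₹37,000; Leilani: ₹18,500; Thandi: ₹18,500; Svea: ₹18,500; Ualani: ₹18,500; Ione: ₹18,500; Bertrand: ₹18,500; Paloma: ₹18,500; Reuben: ₹18,500

Ulla takes one-fifth of ₹185,000 = ₹37,000. The remaining ₹148,000 passes to the descendants.
No child survives, so the initial division is made at the grandchildren's generation.
The descendants' portion (₹148,000) is divided into 8 shares of ₹18,500: Leilani, Thandi, Svea, Ualani, Ione, Bertrand, Paloma, and Reuben each take ₹18,500.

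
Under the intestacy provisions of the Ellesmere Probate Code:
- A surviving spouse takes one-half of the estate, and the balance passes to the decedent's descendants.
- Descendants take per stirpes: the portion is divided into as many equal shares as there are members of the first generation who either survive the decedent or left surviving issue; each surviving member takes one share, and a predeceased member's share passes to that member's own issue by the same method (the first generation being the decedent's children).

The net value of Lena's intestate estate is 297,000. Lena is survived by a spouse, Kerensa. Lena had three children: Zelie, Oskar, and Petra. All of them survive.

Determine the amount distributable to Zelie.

Kerensa takes one-half of 297,000 = 148,500. The remaining 148,500 passes to the descendants.
The descendants' portion (148,500) is divided into 3 shares of 49,500: Zelie, Oskar, and Petra each take 49,500.

Zelie receives 49,500.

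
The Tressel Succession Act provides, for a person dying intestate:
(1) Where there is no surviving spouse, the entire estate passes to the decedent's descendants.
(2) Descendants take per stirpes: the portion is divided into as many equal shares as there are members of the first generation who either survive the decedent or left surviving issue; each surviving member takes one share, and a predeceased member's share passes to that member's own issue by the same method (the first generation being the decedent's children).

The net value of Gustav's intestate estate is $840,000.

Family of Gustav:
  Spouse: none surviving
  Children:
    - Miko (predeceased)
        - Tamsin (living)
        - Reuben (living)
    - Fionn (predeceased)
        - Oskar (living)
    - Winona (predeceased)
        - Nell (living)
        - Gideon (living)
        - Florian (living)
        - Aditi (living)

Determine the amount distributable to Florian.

The entire $840,000 passes to the descendants.
That amount ($840,000) is divided into 3 shares of $280,000: Miko's $280,000 share passes to Miko's issue; Fionn's $280,000 share passes to Fionn's issue; Winona's $280,000 share passes to Winona's issue.
Miko's share ($280,000) is divided into 2 shares of $140,000: Tamsin and Reuben each take $140,000.
Fionn's share ($280,000) passes entirely to Oskar.
Winona's share ($280,000) is divided into 4 shares of $70,000: Nell, Gideon, Florian, and Aditi each take $70,000.

Florian receives $70,000.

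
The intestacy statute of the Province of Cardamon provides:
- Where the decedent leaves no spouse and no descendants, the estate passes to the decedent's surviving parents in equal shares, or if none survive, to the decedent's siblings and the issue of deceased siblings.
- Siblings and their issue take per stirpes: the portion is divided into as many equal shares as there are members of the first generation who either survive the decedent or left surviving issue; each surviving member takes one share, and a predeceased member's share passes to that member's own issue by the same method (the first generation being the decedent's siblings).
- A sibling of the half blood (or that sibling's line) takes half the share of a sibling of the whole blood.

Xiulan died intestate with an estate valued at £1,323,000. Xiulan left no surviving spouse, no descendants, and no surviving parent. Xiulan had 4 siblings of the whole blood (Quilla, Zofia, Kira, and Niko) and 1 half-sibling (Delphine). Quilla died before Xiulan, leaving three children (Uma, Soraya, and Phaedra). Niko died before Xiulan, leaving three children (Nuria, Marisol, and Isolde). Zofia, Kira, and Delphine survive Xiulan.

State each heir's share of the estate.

The entire £1,323,000 passes to the siblings and their issue.
Counting each half-blood sibling's line as half a unit, there are 9/2 units in £1,323,000, so one unit is £294,000. Whole-blood lines (Quilla, Zofia, Kira, and Niko) take £294,000 each; half-blood lines (Delphine) take £147,000 each.
Quilla's share (£294,000) is divided into 3 shares of £98,000: Uma, Soraya, and Phaedra each take £98,000.
Niko's share (£294,000) is divided into 3 shares of £98,000: Nuria, Marisol, and Isolde each take £98,000.

Uma: £98,000; Soraya: £98,000; Phaedra: £98,000; Zofia: £294,000; Kira: £294,000; Delphine: £147,000; Nuria: £98,000; Marisol: £98,000; Isolde: £98,000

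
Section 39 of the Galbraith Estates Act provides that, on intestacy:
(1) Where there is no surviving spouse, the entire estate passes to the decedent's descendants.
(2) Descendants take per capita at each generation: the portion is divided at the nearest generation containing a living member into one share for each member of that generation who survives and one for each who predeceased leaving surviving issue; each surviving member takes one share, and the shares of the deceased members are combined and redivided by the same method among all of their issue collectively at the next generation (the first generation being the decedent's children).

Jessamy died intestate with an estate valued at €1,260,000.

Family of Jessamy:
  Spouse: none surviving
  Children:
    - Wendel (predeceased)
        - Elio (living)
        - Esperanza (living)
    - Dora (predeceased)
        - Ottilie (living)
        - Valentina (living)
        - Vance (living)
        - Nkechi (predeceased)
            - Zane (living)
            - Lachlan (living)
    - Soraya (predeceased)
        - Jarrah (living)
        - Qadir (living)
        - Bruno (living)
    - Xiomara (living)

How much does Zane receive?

Zane receives €52,500.

The entire €1,260,000 passes to the descendants.
That amount (€1,260,000) is divided at the children's generation into 4 shares of €315,000. Xiomara takes €315,000. The 3 shares of the deceased (Wendel, Dora, and Soraya) are combined into a pool of €945,000.
That pool (€945,000) is divided at the grandchildren's generation into 9 shares of €105,000. Elio, Esperanza, Ottilie, Valentina, Vance, Jarrah, Qadir, and Bruno each take €105,000. The remaining share for the deceased Nkechi (€105,000) is carried to the next generation.
That pool (€105,000) is divided at the great-grandchildren's generation equally among Zane and Lachlan: €52,500 each.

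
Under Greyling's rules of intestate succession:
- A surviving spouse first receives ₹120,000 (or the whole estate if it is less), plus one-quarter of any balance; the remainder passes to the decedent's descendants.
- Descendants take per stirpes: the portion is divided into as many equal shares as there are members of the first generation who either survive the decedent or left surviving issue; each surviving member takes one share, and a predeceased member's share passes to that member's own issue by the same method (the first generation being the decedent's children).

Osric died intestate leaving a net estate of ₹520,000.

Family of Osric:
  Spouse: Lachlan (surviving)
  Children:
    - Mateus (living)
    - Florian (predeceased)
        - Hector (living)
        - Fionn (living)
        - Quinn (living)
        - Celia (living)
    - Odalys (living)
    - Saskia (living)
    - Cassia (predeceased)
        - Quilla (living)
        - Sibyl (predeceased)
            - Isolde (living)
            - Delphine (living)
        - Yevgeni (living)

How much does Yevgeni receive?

Yevgeni receives ₹20,000.

Lachlan first takes ₹120,000, leaving a balance of ₹400,000. Lachlan then takes one-quarter of the balance (₹100,000), for a total of ₹220,000. The remaining ₹300,000 passes to the descendants.
The descendants' portion (₹300,000) is divided into 5 shares of ₹60,000: Mateus, Odalys, and Saskia each take ₹60,000; Florian's ₹60,000 share passes to Florian's issue; Cassia's ₹60,000 share passes to Cassia's issue.
Florian's share (₹60,000) is divided into 4 shares of ₹15,000: Hector, Fionn, Quinn, and Celia each take ₹15,000.
Cassia's share (₹60,000) is divided into 3 shares of ₹20,000: Quilla and Yevgeni each take ₹20,000; Sibyl's ₹20,000 share passes to Sibyl's issue.
Sibyl's share (₹20,000) is divided into 2 shares of ₹10,000: Isolde and Delphine each take ₹10,000.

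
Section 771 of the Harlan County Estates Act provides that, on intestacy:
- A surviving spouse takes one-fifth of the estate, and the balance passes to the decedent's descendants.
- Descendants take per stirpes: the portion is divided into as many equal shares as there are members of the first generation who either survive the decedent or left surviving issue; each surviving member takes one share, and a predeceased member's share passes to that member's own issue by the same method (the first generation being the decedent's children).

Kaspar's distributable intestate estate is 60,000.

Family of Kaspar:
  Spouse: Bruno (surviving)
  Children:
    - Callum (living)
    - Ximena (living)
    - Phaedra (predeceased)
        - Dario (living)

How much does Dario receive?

Dario receives 16,000.

Bruno takes one-fifth of 60,000 = 12,000. The remaining 48,000 passes to the descendants.
The descendants' portion (48,000) is divided into 3 shares of 16,000: Callum and Ximena each take 16,000; Phaedra's 16,000 share passes to Phaedra's issue.
Phaedra's share (16,000) passes entirely to Dario.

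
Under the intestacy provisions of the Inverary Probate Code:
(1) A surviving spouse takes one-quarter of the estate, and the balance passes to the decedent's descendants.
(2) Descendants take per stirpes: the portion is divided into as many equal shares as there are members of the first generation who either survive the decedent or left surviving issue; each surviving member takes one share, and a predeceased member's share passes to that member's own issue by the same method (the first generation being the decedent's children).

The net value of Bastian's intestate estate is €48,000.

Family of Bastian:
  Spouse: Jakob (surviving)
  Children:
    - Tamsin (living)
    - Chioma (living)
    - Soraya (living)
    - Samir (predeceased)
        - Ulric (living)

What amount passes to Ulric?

Ulric receives €9,000.

Jakob takes one-quarter of €48,000 = €12,000. The remaining €36,000 passes to the descendants.
The descendants' portion (€36,000) is divided into 4 shares of €9,000: Tamsin, Chioma, and Soraya each take €9,000; Samir's €9,000 share passes to Samir's issue.
Samir's share (€9,000) passes entirely to Ulric.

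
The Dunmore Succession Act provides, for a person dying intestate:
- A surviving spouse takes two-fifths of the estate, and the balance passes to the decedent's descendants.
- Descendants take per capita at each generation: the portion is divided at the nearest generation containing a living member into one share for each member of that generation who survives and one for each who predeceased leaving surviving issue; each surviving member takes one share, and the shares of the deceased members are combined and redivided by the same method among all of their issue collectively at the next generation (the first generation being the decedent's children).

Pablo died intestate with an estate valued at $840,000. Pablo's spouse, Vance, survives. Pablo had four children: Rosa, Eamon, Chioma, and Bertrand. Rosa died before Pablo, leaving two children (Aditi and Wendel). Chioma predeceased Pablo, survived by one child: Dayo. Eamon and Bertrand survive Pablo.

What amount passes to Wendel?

Wendel receives $84,000.

Vance takes two-fifths of $840,000 = $336,000. The remaining $504,000 passes to the descendants.
The descendants' portion ($504,000) is divided at the children's generation into 4 shares of $126,000. Eamon and Bertrand each take $126,000. The 2 shares of the deceased (Rosa and Chioma) are combined into a pool of $252,000.
That pool ($252,000) is divided at the grandchildren's generation equally among Aditi, Wendel, and Dayo: $84,000 each.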